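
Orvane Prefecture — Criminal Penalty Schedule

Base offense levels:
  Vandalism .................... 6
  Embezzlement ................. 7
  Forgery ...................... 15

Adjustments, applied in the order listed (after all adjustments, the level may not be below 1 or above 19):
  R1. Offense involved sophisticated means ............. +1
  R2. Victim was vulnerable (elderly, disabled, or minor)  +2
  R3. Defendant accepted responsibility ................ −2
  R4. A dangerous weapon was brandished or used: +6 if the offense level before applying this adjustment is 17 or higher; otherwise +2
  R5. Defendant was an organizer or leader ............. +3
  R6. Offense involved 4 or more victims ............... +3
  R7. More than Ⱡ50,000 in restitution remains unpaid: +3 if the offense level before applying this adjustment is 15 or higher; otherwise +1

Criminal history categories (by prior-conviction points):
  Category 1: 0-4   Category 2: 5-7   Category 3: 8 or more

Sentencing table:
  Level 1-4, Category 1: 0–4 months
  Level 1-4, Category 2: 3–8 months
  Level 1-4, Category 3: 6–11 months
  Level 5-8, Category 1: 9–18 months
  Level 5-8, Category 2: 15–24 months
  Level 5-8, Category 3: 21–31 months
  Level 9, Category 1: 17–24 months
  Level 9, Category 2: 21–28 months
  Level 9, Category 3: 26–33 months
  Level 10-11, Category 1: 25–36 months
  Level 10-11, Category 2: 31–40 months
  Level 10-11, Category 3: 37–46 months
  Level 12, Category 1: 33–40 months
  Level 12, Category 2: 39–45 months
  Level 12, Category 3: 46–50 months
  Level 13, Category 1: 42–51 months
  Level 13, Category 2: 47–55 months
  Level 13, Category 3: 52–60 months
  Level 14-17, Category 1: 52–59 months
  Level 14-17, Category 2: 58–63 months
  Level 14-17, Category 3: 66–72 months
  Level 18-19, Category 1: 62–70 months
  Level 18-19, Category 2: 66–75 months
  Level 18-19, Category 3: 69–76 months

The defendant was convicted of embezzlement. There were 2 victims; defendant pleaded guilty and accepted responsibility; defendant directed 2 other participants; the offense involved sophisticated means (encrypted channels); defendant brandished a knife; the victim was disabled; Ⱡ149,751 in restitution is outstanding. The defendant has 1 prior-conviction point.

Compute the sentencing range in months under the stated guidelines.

52-59 months

Base offense level for embezzlement: 7.
R1 applies: 7 + 1 = 8.
R2 applies: 8 + 2 = 10.
R3 applies: 10 − 2 = 8.
R4 applies (level before this adjustment is 8 < 17, so +2): 8 + 2 = 10.
R5 applies: 10 + 3 = 13.
R7 applies (level before this adjustment is 13 < 15, so +1): 13 + 1 = 14.
Final offense level: 14.
Criminal history: 1 prior point → Category 1 (0-4).
Level 14 falls in the 14-17 band.
Grid: Level 14-17 × Category 1 = 52-59 months.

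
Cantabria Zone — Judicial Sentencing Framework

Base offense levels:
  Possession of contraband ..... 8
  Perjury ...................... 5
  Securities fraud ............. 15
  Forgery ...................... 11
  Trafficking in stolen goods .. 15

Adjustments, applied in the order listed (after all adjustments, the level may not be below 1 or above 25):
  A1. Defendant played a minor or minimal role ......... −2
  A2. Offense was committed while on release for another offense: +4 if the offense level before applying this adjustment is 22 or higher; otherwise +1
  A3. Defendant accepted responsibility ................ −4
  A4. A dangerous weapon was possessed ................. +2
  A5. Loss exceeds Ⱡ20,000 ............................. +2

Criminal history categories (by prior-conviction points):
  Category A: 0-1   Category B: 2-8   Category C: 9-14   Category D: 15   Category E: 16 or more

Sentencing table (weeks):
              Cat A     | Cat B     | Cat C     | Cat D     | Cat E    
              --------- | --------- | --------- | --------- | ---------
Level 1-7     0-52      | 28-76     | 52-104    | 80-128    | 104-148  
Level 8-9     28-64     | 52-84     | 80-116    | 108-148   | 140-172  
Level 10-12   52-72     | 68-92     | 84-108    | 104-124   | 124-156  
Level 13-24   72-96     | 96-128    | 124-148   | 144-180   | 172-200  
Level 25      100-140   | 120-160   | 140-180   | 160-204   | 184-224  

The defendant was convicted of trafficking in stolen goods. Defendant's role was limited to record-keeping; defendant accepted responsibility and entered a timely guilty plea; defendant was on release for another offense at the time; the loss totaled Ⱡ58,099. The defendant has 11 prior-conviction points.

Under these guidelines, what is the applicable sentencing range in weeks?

Base offense level for trafficking in stolen goods: 15.
A1 applies: 15 − 2 = 13.
A2 applies (level before this adjustment is 13 < 22, so +1): 13 + 1 = 14.
A3 applies: 14 − 4 = 10.
A4 does not apply.
A5 applies: 10 + 2 = 12.
Final offense level: 12.
Criminal history: 11 prior points → Category C (9-14).
Level 12 falls in the 10-12 band.
Grid: Level 10-12 × Category C = 84-108 weeks.

84-108 weeks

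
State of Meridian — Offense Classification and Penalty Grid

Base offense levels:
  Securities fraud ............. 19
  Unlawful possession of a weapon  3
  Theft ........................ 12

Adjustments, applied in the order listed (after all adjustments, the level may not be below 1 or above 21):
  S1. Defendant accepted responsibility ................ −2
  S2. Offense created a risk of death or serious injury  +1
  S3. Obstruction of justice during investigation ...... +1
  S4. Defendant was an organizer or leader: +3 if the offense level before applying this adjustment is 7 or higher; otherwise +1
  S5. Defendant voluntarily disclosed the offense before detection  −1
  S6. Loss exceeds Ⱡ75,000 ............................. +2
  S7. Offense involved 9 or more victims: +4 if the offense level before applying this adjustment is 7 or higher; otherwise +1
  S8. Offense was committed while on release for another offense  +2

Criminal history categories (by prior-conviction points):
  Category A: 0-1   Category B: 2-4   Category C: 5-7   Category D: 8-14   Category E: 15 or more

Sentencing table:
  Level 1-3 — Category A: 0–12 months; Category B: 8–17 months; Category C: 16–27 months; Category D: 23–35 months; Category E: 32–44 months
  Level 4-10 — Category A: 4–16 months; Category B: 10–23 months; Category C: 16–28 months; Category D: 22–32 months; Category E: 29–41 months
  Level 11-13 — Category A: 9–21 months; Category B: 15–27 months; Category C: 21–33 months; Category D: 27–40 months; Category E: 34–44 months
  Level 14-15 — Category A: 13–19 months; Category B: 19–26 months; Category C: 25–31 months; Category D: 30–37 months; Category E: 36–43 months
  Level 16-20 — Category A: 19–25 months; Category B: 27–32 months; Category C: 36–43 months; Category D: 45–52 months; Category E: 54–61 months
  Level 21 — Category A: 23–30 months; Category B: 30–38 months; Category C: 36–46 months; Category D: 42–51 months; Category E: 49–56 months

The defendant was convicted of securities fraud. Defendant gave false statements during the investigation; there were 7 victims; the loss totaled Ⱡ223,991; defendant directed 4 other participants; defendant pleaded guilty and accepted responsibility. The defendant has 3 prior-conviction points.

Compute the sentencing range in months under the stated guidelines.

Base offense level for securities fraud: 19.
S1 applies: 19 − 2 = 17.
S2 does not apply.
S3 applies: 17 + 1 = 18.
S4 applies (level before this adjustment is 18 ≥ 7, so +3): 18 + 3 = 21.
S5 does not apply.
S6 applies: 21 + 2 = 23.
S8 does not apply.
Level 23 exceeds the maximum of 21; capped at 21.
Final offense level: 21.
Criminal history: 3 prior points → Category B (2-4).
Level 21 falls in the 21 band.
Grid: Level 21 × Category B = 30-38 months.

30-38 months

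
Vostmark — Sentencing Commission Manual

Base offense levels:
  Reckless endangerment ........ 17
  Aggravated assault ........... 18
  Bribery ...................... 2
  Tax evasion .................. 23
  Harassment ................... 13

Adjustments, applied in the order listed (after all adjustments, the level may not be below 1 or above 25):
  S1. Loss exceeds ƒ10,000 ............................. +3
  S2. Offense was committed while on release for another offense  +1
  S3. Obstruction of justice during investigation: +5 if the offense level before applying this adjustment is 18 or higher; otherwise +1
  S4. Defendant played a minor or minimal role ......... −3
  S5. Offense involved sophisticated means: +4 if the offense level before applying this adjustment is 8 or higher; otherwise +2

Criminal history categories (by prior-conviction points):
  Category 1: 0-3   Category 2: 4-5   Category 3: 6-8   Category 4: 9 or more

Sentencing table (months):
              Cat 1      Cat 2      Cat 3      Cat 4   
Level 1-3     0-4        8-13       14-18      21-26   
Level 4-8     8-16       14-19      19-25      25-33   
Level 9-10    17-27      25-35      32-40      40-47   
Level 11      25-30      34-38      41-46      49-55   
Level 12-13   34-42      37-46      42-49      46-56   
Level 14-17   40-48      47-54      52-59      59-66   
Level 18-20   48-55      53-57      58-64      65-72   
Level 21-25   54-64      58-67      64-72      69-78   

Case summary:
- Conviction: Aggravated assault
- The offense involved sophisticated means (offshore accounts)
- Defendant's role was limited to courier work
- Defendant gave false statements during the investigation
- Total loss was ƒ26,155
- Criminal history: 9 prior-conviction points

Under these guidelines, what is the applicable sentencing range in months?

69-78 months

Base offense level for aggravated assault: 18.
S1 applies: 18 + 3 = 21.
S3 applies (level before this adjustment is 21 ≥ 18, so +5): 21 + 5 = 26.
S4 applies: 26 − 3 = 23.
S5 applies (level before this adjustment is 23 ≥ 8, so +4): 23 + 4 = 27.
Level 27 exceeds the maximum of 25; capped at 25.
Final offense level: 25.
Criminal history: 9 prior points → Category 4 (9+).
Level 25 falls in the 21-25 band.
Grid: Level 21-25 × Category 4 = 69-78 months.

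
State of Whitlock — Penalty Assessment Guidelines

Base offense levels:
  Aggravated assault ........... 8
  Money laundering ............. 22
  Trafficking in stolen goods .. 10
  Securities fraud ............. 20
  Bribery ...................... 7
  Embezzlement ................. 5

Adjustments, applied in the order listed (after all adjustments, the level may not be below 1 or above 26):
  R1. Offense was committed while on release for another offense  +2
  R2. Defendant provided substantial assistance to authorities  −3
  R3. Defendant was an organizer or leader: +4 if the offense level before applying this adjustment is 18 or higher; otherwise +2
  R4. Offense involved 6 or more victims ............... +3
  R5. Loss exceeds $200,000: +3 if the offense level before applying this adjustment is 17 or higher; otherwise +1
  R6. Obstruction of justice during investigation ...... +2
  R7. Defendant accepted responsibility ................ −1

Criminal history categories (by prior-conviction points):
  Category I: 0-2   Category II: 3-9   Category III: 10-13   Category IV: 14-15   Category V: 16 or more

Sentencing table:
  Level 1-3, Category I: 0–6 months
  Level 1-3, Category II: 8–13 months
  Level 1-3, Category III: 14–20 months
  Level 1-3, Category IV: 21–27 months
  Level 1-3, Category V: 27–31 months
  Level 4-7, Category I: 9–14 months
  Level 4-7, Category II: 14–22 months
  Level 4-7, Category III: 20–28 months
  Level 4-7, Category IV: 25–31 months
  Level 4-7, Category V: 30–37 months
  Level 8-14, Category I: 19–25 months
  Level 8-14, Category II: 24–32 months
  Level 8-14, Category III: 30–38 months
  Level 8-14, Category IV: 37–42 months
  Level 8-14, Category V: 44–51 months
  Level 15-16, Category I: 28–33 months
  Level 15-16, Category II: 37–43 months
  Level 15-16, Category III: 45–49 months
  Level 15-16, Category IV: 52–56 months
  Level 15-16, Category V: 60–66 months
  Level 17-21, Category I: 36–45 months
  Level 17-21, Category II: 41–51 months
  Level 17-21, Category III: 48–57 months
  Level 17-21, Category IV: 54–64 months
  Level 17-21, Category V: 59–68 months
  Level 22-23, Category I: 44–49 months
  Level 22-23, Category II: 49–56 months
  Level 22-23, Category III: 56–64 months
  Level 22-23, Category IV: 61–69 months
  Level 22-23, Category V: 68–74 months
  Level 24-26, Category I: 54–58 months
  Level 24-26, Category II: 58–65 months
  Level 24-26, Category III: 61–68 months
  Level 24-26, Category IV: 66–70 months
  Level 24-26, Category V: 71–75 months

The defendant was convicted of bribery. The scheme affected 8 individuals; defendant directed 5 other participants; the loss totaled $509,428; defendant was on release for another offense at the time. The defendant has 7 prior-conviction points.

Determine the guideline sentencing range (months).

Base offense level for bribery: 7.
R1 applies: 7 + 2 = 9.
R2 does not apply.
R3 applies (level before this adjustment is 9 < 18, so +2): 9 + 2 = 11.
R4 applies: 11 + 3 = 14.
R5 applies (level before this adjustment is 14 < 17, so +1): 14 + 1 = 15.
Final offense level: 15.
Criminal history: 7 prior points → Category II (3-9).
Level 15 falls in the 15-16 band.
Grid: Level 15-16 × Category II = 37-43 months.

37-43 months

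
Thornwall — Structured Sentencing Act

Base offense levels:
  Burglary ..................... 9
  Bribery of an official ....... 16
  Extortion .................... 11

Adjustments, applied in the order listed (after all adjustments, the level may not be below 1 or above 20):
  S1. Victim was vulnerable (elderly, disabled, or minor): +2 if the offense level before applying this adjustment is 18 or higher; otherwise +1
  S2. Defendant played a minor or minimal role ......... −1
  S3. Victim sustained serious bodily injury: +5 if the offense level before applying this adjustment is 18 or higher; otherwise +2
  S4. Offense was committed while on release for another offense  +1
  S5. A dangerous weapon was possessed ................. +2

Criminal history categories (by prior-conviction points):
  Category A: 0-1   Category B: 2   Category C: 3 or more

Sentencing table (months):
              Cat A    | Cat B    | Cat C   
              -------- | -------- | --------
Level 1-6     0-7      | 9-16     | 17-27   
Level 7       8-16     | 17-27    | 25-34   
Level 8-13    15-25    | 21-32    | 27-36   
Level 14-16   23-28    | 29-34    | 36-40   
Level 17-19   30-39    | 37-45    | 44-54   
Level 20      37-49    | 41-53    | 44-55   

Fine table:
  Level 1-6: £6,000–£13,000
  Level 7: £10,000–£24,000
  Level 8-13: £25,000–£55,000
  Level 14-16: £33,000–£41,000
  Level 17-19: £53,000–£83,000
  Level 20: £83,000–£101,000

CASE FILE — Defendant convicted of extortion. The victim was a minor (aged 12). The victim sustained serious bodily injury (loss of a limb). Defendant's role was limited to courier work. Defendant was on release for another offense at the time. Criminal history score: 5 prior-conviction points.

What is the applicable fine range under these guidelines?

Base offense level for extortion: 11.
S1 applies (level before this adjustment is 11 < 18, so +1): 11 + 1 = 12.
S2 applies: 12 − 1 = 11.
S3 applies (level before this adjustment is 11 < 18, so +2): 11 + 2 = 13.
S4 applies: 13 + 1 = 14.
S5 does not apply.
Final offense level: 14.
Level 14 falls in the 14-16 band.
Fine table: Level 14-16 → £33,000–£41,000.

£33,000–£41,000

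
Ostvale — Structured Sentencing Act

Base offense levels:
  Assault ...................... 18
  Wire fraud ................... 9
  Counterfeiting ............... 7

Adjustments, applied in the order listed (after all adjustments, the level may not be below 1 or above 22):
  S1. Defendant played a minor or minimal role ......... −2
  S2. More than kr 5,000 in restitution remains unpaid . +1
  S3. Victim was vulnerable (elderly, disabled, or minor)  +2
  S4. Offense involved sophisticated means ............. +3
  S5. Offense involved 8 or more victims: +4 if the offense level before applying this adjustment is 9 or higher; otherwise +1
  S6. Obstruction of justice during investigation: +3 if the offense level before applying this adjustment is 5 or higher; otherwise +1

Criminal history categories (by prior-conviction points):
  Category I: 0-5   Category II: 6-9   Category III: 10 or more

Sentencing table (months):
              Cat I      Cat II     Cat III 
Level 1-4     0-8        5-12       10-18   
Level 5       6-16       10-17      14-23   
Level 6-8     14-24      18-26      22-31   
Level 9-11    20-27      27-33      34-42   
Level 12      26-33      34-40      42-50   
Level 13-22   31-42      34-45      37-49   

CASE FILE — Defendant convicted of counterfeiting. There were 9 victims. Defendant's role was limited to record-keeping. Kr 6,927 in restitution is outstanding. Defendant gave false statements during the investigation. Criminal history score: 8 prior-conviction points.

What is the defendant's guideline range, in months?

27-33 months

Base offense level for counterfeiting: 7.
S1 applies: 7 − 2 = 5.
S2 applies: 5 + 1 = 6.
S3 does not apply.
S5 applies (level before this adjustment is 6 < 9, so +1): 6 + 1 = 7.
S6 applies (level before this adjustment is 7 ≥ 5, so +3): 7 + 3 = 10.
Final offense level: 10.
Criminal history: 8 prior points → Category II (6-9).
Level 10 falls in the 9-11 band.
Grid: Level 9-11 × Category II = 27-33 months.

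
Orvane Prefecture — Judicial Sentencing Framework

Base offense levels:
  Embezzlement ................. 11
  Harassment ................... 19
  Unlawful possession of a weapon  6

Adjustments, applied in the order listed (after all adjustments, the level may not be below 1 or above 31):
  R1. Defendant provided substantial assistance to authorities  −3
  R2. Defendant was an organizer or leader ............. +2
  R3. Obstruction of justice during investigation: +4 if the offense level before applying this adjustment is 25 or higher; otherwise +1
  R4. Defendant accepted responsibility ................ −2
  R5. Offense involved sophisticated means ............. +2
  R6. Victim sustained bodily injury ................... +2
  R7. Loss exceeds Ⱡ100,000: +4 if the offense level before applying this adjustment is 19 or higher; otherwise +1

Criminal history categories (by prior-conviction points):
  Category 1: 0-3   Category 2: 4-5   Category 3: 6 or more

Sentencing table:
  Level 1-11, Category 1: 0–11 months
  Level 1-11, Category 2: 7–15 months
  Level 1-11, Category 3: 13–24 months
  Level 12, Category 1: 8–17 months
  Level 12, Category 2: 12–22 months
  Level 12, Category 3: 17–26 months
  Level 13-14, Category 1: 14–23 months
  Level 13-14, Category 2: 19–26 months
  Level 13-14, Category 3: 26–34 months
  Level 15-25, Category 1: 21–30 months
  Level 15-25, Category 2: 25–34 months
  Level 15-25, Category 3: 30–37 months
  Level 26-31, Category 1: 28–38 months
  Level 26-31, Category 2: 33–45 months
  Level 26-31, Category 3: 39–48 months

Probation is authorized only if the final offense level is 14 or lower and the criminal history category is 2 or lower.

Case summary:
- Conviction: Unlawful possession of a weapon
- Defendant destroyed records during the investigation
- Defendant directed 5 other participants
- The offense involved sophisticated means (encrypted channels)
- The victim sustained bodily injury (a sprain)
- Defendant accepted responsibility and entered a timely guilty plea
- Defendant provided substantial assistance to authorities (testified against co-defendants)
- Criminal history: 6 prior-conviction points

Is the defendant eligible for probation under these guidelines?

No

Base offense level for unlawful possession of a weapon: 6.
R1 applies: 6 − 3 = 3.
R2 applies: 3 + 2 = 5.
R3 applies (level before this adjustment is 5 < 25, so +1): 5 + 1 = 6.
R4 applies: 6 − 2 = 4.
R5 applies: 4 + 2 = 6.
R6 applies: 6 + 2 = 8.
R7 does not apply.
Final offense level: 8.
Criminal history: 6 prior points → Category 3 (6+).
Level 8 falls in the 1-11 band.
Grid: Level 1-11 × Category 3 = 13-24 months.
Probation check: level 8 ≤ 14 and category 3 > 2 → not eligible.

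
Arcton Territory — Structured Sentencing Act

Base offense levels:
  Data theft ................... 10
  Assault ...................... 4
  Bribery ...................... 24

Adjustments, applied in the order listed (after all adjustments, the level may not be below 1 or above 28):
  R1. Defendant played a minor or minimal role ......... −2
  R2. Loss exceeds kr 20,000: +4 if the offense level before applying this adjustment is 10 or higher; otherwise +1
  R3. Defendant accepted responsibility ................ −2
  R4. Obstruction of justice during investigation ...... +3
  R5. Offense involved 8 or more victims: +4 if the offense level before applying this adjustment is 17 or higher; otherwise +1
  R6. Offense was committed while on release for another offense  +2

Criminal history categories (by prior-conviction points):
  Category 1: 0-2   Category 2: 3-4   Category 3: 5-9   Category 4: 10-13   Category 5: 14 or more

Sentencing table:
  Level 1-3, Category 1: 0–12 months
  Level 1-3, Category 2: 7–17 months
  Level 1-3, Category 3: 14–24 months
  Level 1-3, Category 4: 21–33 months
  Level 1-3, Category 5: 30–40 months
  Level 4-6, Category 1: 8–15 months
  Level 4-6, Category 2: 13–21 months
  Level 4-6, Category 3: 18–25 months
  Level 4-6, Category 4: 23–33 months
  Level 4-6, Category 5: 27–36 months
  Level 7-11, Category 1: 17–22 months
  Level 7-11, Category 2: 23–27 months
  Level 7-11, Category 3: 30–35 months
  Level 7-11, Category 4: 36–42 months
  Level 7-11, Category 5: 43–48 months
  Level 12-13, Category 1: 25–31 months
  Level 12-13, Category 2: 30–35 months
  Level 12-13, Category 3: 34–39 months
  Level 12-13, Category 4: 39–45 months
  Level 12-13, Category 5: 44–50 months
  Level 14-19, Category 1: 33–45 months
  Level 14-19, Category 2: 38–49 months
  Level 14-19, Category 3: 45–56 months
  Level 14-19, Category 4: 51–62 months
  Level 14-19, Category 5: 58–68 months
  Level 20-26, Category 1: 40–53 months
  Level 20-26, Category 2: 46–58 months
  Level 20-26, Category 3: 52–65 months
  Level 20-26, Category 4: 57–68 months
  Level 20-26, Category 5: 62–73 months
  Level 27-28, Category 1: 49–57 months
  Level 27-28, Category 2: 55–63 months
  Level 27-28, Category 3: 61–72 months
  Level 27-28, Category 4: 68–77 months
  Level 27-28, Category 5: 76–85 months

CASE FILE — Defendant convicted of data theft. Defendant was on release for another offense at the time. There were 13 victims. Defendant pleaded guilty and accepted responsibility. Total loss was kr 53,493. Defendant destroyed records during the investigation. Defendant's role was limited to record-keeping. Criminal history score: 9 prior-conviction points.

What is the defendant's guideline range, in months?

Base offense level for data theft: 10.
R1 applies: 10 − 2 = 8.
R2 applies (level before this adjustment is 8 < 10, so +1): 8 + 1 = 9.
R3 applies: 9 − 2 = 7.
R4 applies: 7 + 3 = 10.
R5 applies (level before this adjustment is 10 < 17, so +1): 10 + 1 = 11.
R6 applies: 11 + 2 = 13.
Final offense level: 13.
Criminal history: 9 prior points → Category 3 (5-9).
Level 13 falls in the 12-13 band.
Grid: Level 12-13 × Category 3 = 34-39 months.

34-39 months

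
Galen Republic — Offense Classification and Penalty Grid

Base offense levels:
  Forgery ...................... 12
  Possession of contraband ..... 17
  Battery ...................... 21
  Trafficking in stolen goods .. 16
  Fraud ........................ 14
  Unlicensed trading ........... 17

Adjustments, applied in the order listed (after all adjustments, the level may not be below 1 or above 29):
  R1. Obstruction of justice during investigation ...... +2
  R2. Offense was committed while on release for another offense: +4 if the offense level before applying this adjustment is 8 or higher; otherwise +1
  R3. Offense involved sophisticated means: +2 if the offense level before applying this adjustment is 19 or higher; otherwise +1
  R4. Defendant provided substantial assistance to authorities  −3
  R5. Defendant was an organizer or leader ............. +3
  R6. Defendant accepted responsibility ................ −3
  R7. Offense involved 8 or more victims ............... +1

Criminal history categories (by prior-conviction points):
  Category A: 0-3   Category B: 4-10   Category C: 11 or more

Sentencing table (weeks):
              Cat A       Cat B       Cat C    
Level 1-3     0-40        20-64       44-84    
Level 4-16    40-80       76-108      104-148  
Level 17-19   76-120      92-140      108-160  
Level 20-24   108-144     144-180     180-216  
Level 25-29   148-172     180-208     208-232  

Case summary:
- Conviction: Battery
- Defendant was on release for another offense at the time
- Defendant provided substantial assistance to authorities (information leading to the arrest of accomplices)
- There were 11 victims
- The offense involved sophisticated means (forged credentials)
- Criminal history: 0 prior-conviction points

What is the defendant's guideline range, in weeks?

148-172 weeks

Base offense level for battery: 21.
R1 does not apply.
R2 applies (level before this adjustment is 21 ≥ 8, so +4): 21 + 4 = 25.
R3 applies (level before this adjustment is 25 ≥ 19, so +2): 25 + 2 = 27.
R4 applies: 27 − 3 = 24.
R5 does not apply.
R7 applies: 24 + 1 = 25.
Final offense level: 25.
Criminal history: 0 prior points → Category A (0-3).
Level 25 falls in the 25-29 band.
Grid: Level 25-29 × Category A = 148-172 weeks.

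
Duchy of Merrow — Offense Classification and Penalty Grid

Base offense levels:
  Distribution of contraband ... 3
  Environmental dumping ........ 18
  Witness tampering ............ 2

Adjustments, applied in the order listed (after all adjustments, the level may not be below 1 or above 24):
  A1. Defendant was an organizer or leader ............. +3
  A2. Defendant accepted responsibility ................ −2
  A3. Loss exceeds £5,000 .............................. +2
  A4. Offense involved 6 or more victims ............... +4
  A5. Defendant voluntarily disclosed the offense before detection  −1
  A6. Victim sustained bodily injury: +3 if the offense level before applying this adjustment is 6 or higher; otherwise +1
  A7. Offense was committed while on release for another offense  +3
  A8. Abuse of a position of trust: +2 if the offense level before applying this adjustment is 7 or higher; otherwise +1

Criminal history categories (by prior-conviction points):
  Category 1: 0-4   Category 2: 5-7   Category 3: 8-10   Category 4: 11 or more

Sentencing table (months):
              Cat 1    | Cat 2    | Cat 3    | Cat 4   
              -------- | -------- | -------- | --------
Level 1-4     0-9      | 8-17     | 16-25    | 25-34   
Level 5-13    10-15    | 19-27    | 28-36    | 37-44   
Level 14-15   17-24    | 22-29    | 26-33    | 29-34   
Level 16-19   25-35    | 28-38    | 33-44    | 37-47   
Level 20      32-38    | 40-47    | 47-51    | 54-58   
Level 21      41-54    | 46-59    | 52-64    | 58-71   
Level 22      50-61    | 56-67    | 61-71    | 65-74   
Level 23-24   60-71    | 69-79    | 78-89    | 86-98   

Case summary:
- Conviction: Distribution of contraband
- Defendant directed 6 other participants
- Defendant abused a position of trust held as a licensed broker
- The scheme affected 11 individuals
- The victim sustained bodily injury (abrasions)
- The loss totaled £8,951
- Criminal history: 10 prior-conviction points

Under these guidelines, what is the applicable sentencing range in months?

Base offense level for distribution of contraband: 3.
A1 applies: 3 + 3 = 6.
A2 does not apply.
A3 applies: 6 + 2 = 8.
A4 applies: 8 + 4 = 12.
A5 does not apply.
A6 applies (level before this adjustment is 12 ≥ 6, so +3): 12 + 3 = 15.
A7 does not apply.
A8 applies (level before this adjustment is 15 ≥ 7, so +2): 15 + 2 = 17.
Final offense level: 17.
Criminal history: 10 prior points → Category 3 (8-10).
Level 17 falls in the 16-19 band.
Grid: Level 16-19 × Category 3 = 33-44 months.

33-44 months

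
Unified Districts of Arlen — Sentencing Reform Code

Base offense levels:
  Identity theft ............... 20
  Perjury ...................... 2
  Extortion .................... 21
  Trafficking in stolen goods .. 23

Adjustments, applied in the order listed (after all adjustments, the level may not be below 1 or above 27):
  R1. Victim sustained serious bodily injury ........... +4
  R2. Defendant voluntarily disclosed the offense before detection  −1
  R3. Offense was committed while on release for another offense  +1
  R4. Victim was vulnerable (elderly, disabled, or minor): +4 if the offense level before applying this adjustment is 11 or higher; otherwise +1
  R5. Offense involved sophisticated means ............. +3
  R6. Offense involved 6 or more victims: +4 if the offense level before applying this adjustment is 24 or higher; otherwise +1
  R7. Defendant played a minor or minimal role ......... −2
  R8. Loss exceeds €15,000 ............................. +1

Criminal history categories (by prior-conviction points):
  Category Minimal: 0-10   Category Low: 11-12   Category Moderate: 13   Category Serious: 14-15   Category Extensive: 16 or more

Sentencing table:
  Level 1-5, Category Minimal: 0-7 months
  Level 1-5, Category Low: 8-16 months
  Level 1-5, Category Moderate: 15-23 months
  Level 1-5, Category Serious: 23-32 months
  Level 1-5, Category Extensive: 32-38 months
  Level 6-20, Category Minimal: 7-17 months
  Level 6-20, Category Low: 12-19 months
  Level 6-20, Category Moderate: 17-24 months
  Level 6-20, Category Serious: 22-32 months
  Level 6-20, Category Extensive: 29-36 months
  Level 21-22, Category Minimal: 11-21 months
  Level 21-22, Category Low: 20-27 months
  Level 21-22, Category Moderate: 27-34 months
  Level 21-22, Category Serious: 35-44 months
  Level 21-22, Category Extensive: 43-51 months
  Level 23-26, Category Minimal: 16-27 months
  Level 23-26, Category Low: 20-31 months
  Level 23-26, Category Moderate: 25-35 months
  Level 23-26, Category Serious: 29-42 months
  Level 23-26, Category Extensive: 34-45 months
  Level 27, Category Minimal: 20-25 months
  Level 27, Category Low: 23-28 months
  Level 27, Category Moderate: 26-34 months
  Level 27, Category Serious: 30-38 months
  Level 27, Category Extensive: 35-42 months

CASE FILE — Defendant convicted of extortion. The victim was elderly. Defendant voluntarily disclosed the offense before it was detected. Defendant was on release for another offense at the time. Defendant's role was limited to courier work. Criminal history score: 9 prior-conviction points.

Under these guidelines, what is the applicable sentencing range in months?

16-27 months

Base offense level for extortion: 21.
R1 does not apply.
R2 applies: 21 − 1 = 20.
R3 applies: 20 + 1 = 21.
R4 applies (level before this adjustment is 21 ≥ 11, so +4): 21 + 4 = 25.
R6 does not apply.
R7 applies: 25 − 2 = 23.
R8 does not apply.
Final offense level: 23.
Criminal history: 9 prior points → Category Minimal (0-10).
Level 23 falls in the 23-26 band.
Grid: Level 23-26 × Category Minimal = 16-27 months.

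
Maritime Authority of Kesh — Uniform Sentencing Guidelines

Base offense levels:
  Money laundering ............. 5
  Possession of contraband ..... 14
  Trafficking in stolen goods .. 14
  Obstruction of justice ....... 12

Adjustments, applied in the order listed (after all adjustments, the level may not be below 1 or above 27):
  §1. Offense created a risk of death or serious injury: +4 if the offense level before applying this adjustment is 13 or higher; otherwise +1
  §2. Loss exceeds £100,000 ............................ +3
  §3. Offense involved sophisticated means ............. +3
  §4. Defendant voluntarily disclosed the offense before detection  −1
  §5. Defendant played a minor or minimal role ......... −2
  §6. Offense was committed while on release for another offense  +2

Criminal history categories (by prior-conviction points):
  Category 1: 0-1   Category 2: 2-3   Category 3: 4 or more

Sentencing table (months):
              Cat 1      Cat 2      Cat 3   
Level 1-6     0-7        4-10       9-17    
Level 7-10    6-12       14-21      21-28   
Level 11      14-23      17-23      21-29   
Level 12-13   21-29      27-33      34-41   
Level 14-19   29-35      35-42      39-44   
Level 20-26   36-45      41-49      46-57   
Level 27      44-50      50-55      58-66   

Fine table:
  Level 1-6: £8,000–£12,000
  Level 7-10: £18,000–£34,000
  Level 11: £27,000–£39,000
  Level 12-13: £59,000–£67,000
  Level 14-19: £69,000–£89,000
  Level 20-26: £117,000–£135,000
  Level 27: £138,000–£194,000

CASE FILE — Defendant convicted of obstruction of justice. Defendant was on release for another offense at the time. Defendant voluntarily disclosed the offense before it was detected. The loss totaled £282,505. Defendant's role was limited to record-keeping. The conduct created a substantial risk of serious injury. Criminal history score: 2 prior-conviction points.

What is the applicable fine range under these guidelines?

£69,000–£89,000

Base offense level for obstruction of justice: 12.
§1 applies (level before this adjustment is 12 < 13, so +1): 12 + 1 = 13.
§2 applies: 13 + 3 = 16.
§4 applies: 16 − 1 = 15.
§5 applies: 15 − 2 = 13.
§6 applies: 13 + 2 = 15.
Final offense level: 15.
Level 15 falls in the 14-19 band.
Fine table: Level 14-19 → £69,000–£89,000.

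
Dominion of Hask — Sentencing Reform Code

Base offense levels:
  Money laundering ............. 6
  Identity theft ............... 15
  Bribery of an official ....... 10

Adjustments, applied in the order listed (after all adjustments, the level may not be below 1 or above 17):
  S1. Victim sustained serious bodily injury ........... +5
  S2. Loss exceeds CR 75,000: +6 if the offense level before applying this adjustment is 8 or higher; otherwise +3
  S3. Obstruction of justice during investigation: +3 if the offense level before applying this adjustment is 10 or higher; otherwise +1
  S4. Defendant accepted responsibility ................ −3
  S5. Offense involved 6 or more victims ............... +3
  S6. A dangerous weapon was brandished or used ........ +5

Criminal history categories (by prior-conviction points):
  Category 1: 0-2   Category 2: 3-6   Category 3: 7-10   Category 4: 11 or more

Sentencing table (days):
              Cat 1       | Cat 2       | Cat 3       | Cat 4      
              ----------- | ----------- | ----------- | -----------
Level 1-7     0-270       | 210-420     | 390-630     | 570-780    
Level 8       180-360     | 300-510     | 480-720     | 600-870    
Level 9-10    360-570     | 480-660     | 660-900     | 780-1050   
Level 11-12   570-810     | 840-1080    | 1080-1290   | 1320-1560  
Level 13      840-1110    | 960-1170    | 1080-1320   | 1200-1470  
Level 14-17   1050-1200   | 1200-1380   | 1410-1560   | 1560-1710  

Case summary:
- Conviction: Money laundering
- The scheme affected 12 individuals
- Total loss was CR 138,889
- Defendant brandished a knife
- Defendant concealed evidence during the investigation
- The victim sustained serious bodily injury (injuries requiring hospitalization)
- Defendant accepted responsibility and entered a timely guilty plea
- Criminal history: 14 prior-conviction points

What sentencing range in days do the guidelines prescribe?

1560-1710 days

Base offense level for money laundering: 6.
S1 applies: 6 + 5 = 11.
S2 applies (level before this adjustment is 11 ≥ 8, so +6): 11 + 6 = 17.
S3 applies (level before this adjustment is 17 ≥ 10, so +3): 17 + 3 = 20.
S4 applies: 20 − 3 = 17.
S5 applies: 17 + 3 = 20.
S6 applies: 20 + 5 = 25.
Level 25 exceeds the maximum of 17; capped at 17.
Final offense level: 17.
Criminal history: 14 prior points → Category 4 (11+).
Level 17 falls in the 14-17 band.
Grid: Level 14-17 × Category 4 = 1560-1710 days.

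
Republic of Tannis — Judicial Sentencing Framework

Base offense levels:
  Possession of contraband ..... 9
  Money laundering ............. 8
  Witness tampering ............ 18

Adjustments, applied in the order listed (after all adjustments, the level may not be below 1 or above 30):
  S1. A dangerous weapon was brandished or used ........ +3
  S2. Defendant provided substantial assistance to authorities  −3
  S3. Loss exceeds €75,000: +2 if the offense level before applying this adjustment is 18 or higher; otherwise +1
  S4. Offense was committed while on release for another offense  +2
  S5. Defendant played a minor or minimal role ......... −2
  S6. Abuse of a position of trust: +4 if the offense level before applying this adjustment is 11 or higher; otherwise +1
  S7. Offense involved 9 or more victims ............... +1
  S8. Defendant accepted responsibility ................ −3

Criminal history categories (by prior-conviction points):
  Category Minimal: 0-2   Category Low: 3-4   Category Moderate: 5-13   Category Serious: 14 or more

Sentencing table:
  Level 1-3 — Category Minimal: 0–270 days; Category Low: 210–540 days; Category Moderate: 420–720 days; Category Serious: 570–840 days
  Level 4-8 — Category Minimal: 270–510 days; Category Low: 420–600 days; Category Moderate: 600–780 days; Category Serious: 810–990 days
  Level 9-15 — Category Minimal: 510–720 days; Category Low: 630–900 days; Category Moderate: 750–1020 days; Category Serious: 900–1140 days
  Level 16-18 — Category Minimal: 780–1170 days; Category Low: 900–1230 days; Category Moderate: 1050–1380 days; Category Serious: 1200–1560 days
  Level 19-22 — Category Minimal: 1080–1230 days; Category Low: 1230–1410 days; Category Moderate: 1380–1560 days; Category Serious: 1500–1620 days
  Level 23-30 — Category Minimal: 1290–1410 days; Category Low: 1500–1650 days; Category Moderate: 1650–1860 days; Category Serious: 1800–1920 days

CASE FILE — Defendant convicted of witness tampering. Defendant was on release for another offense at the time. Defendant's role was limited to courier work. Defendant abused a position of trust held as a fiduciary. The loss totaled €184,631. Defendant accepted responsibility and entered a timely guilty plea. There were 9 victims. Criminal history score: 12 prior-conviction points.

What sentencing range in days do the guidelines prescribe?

1380-1560 days

Base offense level for witness tampering: 18.
S1 does not apply.
S2 does not apply.
S3 applies (level before this adjustment is 18 ≥ 18, so +2): 18 + 2 = 20.
S4 applies: 20 + 2 = 22.
S5 applies: 22 − 2 = 20.
S6 applies (level before this adjustment is 20 ≥ 11, so +4): 20 + 4 = 24.
S7 applies: 24 + 1 = 25.
S8 applies: 25 − 3 = 22.
Final offense level: 22.
Criminal history: 12 prior points → Category Moderate (5-13).
Level 22 falls in the 19-22 band.
Grid: Level 19-22 × Category Moderate = 1380-1560 days.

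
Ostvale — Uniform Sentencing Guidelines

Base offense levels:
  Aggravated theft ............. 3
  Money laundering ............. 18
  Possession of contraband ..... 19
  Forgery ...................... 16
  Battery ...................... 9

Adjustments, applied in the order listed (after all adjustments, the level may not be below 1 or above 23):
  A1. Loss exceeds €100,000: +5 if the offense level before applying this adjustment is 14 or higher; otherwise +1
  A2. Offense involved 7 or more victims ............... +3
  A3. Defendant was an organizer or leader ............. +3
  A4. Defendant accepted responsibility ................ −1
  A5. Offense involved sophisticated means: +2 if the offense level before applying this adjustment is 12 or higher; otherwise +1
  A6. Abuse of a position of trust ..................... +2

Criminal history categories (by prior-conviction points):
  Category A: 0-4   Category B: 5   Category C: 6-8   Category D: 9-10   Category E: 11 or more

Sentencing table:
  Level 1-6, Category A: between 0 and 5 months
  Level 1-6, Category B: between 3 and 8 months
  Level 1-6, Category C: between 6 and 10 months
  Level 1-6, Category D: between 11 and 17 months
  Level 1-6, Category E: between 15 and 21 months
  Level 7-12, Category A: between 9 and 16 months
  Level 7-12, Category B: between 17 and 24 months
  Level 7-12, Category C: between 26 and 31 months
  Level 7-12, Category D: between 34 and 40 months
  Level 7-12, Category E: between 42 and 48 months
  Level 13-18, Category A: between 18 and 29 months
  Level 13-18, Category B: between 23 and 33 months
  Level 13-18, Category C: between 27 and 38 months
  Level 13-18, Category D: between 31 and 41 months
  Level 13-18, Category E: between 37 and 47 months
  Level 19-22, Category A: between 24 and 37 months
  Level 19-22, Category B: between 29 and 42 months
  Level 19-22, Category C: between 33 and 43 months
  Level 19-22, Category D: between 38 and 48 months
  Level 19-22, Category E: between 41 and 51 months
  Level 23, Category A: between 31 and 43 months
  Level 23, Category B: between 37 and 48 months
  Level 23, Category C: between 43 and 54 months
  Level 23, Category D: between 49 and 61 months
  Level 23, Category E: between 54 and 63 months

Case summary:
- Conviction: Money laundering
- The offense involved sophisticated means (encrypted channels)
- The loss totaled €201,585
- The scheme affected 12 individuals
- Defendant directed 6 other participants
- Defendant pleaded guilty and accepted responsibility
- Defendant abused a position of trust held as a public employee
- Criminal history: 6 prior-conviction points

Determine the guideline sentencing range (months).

Base offense level for money laundering: 18.
A1 applies (level before this adjustment is 18 ≥ 14, so +5): 18 + 5 = 23.
A2 applies: 23 + 3 = 26.
A3 applies: 26 + 3 = 29.
A4 applies: 29 − 1 = 28.
A5 applies (level before this adjustment is 28 ≥ 12, so +2): 28 + 2 = 30.
A6 applies: 30 + 2 = 32.
Level 32 exceeds the maximum of 23; capped at 23.
Final offense level: 23.
Criminal history: 6 prior points → Category C (6-8).
Level 23 falls in the 23 band.
Grid: Level 23 × Category C = 43-54 months.

43-54 months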